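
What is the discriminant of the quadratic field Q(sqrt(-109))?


For K = Q(sqrt(d)) with d squarefree: disc(K) = d if d = 1 mod 4, and disc(K) = 4d if d = 2 or 3 mod 4.
Here d = -109, and d mod 4 = 3.
d = 3 mod 4, not 1 (O_K = Z[sqrt(d)]), so disc(K) = 4d = 4 * (-109) = -436

-436


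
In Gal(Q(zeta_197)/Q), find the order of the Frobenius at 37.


The Frobenius at p in Gal(Q(zeta_n)/Q) = (Z/nZ)* is the class of p, so its order is ord_197(37), the smallest k >= 1 with 37^k = 1 mod 197.
n = 197 = 197, phi(197) = 196; the order divides phi(n).
Divisors of 196: 1, 2, 4, 7, 14, 28, 49, 98, 196
Repeated squaring mod 197: 37^1 = 37, 37^2 = 187, 37^4 = 100, 37^8 = 150, 37^16 = 42, 37^32 = 188, 37^64 = 81, 37^128 = 60
Test divisors in increasing order:
  k=1: 37^1 = 37 mod 197
  k=2: 37^2 = 187 mod 197
  k=4: 37^4 = 100 mod 197
  k=7: 37^7 = 100 * 187 * 37 = 36 mod 197
  k=14: 37^14 = 150 * 100 * 187 = 114 mod 197
  k=28: 37^28 = 42 * 150 * 100 = 191 mod 197
  k=49: 37^49 = 188 * 42 * 37 = 1 mod 197  <- first divisor giving 1
Order = 49

49


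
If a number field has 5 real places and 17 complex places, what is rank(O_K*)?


By Dirichlet's unit theorem:
rank = r1 + r2 - 1
= 5 + 17 - 1
= 21

21


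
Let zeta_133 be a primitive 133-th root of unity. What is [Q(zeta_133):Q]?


The degree equals Euler's totient phi(133).
133 = 7 * 19
phi(133) = 108

108


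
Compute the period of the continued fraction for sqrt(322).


Run the CF algorithm for sqrt(322).
a_0 = floor(sqrt(322)) = 17; set m_0=0, q_0=1.
Recurrence: m' = q*a - m,  q' = (d - m'^2)/q,  a' = floor((a_0 + m')/q').
  step 1: m=17, q=33, a=1
  step 2: m=16, q=2, a=16
  step 3: m=16, q=33, a=1
  step 4: m=17, q=1, a=34
a_4 = 2*a_0 = 34, so the period closes here.
sqrt(322) = [17; 1, 16, 1, 34]
Period length = 4

4


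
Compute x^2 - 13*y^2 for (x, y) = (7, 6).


x^2 - d*y^2
= 7^2 - 13*6^2
= 49 - 468
= -419

-419


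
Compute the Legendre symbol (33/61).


p = 61 is prime, so compute (33/61) with the reciprocity algorithm (Jacobi-symbol steps: pull out 2s via (2/n), flip via reciprocity, reduce):
  reciprocity: (33/61) -> +(61/33)
  reduce: (28/33)
  pull out 2: (2/33) = +1  (since 33 mod 8 = 1)
  pull out 2: (2/33) = +1  (since 33 mod 8 = 1)
  reciprocity: (7/33) -> +(33/7)
  reduce: (5/7)
  reciprocity: (5/7) -> +(7/5)
  reduce: (2/5)
  pull out 2: (2/5) = -1  (since 5 mod 8 = 5)
  (1/5) = 1
Product of signs = -1
(33/61) = -1

-1


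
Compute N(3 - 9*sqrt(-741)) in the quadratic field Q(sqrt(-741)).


N(a + b*sqrt(d)) = a^2 - d*b^2
= (3)^2 - (-741)*(-9)^2
= 9 + 60021
= 60030

60030


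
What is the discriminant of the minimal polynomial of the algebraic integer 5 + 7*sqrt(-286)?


The element 5 + 7*sqrt(-286) has minimal polynomial:
x^2 - 10*x + 14039
Discriminant = (-10)^2 - 4*(14039)
= 100 - 56156
= -56056

-56056


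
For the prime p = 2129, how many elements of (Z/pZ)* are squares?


For prime p, the number of non-zero quadratic residues is (p-1)/2.
= (2129-1)/2
= 1064

1064


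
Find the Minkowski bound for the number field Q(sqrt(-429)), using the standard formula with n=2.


d = -429, d mod 4 = 3, so disc(K) = 4d = -1716; |disc(K)| = 1716
Imaginary quadratic field, so n = 2, s = r2 = 1, r1 = 0
M = (n!/n^n) * (4/pi)^s * sqrt(|disc(K)|) = (2!/2^2) * (4/pi)^1 * sqrt(1716)
= 0.5 * 1.273240 * 41.424630
= 26.3717

26.3717


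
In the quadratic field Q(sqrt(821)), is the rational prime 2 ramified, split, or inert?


K = Q(sqrt(821)). Since d mod 4 = 1, disc(K) = 821.
Check p | disc: 821 mod 2 = 1.
p=2 does not divide disc (d is 1 mod 4). 2 splits iff d = 1 mod 8.
d mod 8 = 5, so (d/2) = -1.
(d/p) = -1, so p is inert: (p) stays prime with e=1, f=2, g=1.
Therefore p is inert.

inert


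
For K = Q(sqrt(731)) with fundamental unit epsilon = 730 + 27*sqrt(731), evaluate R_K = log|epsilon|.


epsilon = 730 + 27*sqrt(731)
= 1459.9993
R = ln(1459.9993)
= 7.2862

7.2862


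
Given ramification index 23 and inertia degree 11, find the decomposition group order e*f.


|D_P| = e * f
= 23 * 11
= 253

253


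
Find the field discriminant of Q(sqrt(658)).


For K = Q(sqrt(d)) with d squarefree: disc(K) = d if d = 1 mod 4, and disc(K) = 4d if d = 2 or 3 mod 4.
Here d = 658, and d mod 4 = 2.
d = 2 mod 4, not 1 (O_K = Z[sqrt(d)]), so disc(K) = 4d = 4 * (658) = 2632

2632


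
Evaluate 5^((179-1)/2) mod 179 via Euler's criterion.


p = 179 is prime and the exponent is (p-1)/2 = 89, so by Euler's criterion 5^89 = (5/179) = +1 or -1 mod 179.
Compute by square-and-multiply:
  89 = 64 + 16 + 8 + 1 (binary 1011001)
  Repeated squaring mod 179: 5^1 = 5, 5^2 = 25, 5^4 = 88, 5^8 = 47, 5^16 = 61, 5^32 = 141, 5^64 = 12
  5^89 = 5^64 * 5^16 * 5^8 * 5^1 = 12 * 61 * 47 * 5 mod 179
    12 * 61 = 732 = 16 mod 179
    16 * 47 = 752 = 36 mod 179
    36 * 5 = 180 = 1 mod 179
  5^89 = 1 mod 179
Result 1: 5 is a quadratic residue mod 179.
5^89 mod 179 = 1

1


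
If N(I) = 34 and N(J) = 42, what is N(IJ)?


N(IJ) = N(I) * N(J)
= 34 * 42
= 1428

1428


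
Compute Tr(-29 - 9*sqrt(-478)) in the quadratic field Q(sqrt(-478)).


Tr(a + b*sqrt(d)) = (a + b*sqrt(d)) + (a - b*sqrt(d)) = 2a
= 2 * (-29)
= -58

-58


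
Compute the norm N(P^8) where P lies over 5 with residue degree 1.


N(P^a) = p^(a*f)
= 5^(8*1)
= 5^8
= 390625

390625


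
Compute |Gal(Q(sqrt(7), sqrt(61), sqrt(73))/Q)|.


The 3 square roots of distinct primes are multiplicatively independent over Q,
so [K:Q] = 2^3 and Gal(K/Q) is isomorphic to (Z/2Z)^3.
|Gal| = 2^3 = 8

8


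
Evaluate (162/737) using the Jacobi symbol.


Compute (162/737) via quadratic reciprocity:
  pull out 2: (2/737) = +1  (since 737 mod 8 = 1)
  reciprocity: (81/737) -> +(737/81)
  reduce: (8/81)
  pull out 2: (2/81) = +1  (since 81 mod 8 = 1)
  pull out 2: (2/81) = +1  (since 81 mod 8 = 1)
  pull out 2: (2/81) = +1  (since 81 mod 8 = 1)
  (1/81) = 1
Product of signs = 1

1


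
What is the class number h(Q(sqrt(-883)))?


K = Q(sqrt(-883)). d mod 4 = 1, so D = disc(K) = d = -883
h(K) equals the number of primitive reduced positive-definite forms (a, b, c) = a*x^2 + b*x*y + c*y^2 with b^2 - 4ac = D,
where reduced means |b| <= a <= c, with b >= 0 whenever |b| = a or a = c, and primitive means gcd(a, b, c) = 1.
Reduced forces 3a^2 <= |D| = 883, so 1 <= a <= 17; b must have the parity of D, and c = (b^2 - D)/(4a) must be an integer >= a.
Enumerate a = 1..17, b in [-a, a]:
  a=1: (1, 1, 221)  [1]
  a=2..12: none
  a=13: (13, -1, 17), (13, 1, 17)  [2]
  a=14..17: none
Total reduced forms: 1 + 2 = 3
h = 3

3


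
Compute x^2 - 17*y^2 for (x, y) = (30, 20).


x^2 - d*y^2
= 30^2 - 17*20^2
= 900 - 6800
= -5900

-5900


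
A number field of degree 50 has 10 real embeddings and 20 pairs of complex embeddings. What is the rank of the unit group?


By Dirichlet's unit theorem:
rank = r1 + r2 - 1
= 10 + 20 - 1
= 29

29


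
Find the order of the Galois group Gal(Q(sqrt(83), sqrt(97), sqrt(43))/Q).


The 3 square roots of distinct primes are multiplicatively independent over Q,
so [K:Q] = 2^3 and Gal(K/Q) is isomorphic to (Z/2Z)^3.
|Gal| = 2^3 = 8

8


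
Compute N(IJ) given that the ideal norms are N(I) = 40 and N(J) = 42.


N(IJ) = N(I) * N(J)
= 40 * 42
= 1680

1680


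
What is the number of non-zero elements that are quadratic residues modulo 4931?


For prime p, the number of non-zero quadratic residues is (p-1)/2.
= (4931-1)/2
= 2465

2465


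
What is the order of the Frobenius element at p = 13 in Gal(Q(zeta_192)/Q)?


The Frobenius at p in Gal(Q(zeta_n)/Q) = (Z/nZ)* is the class of p, so its order is ord_192(13), the smallest k >= 1 with 13^k = 1 mod 192.
n = 192 = 2^6 * 3, phi(192) = 64; the order divides phi(n).
Divisors of 64: 1, 2, 4, 8, 16, 32, 64
Repeated squaring mod 192: 13^1 = 13, 13^2 = 169, 13^4 = 145, 13^8 = 97, 13^16 = 1, 13^32 = 1, 13^64 = 1
Test divisors in increasing order:
  k=1: 13^1 = 13 mod 192
  k=2: 13^2 = 169 mod 192
  k=4: 13^4 = 145 mod 192
  k=8: 13^8 = 97 mod 192
  k=16: 13^16 = 1 mod 192  <- first divisor giving 1
Order = 16

16


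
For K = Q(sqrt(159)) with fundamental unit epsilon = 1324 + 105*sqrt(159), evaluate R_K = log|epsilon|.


epsilon = 1324 + 105*sqrt(159)
= 2647.9996
R = ln(2647.9996)
= 7.8816

7.8816


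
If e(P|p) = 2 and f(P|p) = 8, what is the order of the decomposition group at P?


|D_P| = e * f
= 2 * 8
= 16

16


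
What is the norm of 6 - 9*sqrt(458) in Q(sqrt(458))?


N(a + b*sqrt(d)) = a^2 - d*b^2
= (6)^2 - (458)*(-9)^2
= 36 - 37098
= -37062

-37062


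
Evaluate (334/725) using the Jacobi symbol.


Compute (334/725) via quadratic reciprocity:
  pull out 2: (2/725) = -1  (since 725 mod 8 = 5)
  reciprocity: (167/725) -> +(725/167)
  reduce: (57/167)
  reciprocity: (57/167) -> +(167/57)
  reduce: (53/57)
  reciprocity: (53/57) -> +(57/53)
  reduce: (4/53)
  pull out 2: (2/53) = -1  (since 53 mod 8 = 5)
  pull out 2: (2/53) = -1  (since 53 mod 8 = 5)
  (1/53) = 1
Product of signs = -1

-1


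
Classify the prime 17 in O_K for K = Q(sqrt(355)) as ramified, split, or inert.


K = Q(sqrt(355)). Since d mod 4 = 3, disc(K) = 1420.
Check p | disc: 1420 mod 17 = 9.
p does not divide disc. Compute Legendre symbol (d/p):
15^((17-1)/2) mod 17 = 1
(d/p) = 1, so p splits: (p) = P*P' with e=1, f=1, g=2.
Therefore p is split.

split


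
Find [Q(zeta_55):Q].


The degree equals Euler's totient phi(55).
55 = 5 * 11
phi(55) = 40

40


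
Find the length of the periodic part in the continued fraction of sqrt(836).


Run the CF algorithm for sqrt(836).
a_0 = floor(sqrt(836)) = 28; set m_0=0, q_0=1.
Recurrence: m' = q*a - m,  q' = (d - m'^2)/q,  a' = floor((a_0 + m')/q').
  step 1: m=28, q=52, a=1
  step 2: m=24, q=5, a=10
  step 3: m=26, q=32, a=1
  step 4: m=6, q=25, a=1
  step 5: m=19, q=19, a=2
  step 6: m=19, q=25, a=1
  step 7: m=6, q=32, a=1
  step 8: m=26, q=5, a=10
  step 9: m=24, q=52, a=1
  step 10: m=28, q=1, a=56
a_10 = 2*a_0 = 56, so the period closes here.
sqrt(836) = [28; 1, 10, 1, 1, 2, 1, 1, 10, 1, 56]
Period length = 10

10


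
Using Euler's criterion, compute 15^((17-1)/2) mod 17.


p = 17 is prime and the exponent is (p-1)/2 = 8, so by Euler's criterion 15^8 = (15/17) = +1 or -1 mod 17.
Compute by square-and-multiply:
  8 = 8 (binary 1000)
  Repeated squaring mod 17: 15^1 = 15, 15^2 = 4, 15^4 = 16, 15^8 = 1
  15^8 = 1 mod 17
Result 1: 15 is a quadratic residue mod 17.
15^8 mod 17 = 1

1


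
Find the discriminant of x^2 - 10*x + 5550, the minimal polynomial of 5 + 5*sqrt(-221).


The element 5 + 5*sqrt(-221) has minimal polynomial:
x^2 - 10*x + 5550
Discriminant = (-10)^2 - 4*(5550)
= 100 - 22200
= -22100

-22100


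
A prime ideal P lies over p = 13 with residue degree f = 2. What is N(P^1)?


N(P^a) = p^(a*f)
= 13^(1*2)
= 13^2
= 169

169


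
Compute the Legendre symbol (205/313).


p = 313 is prime, so compute (205/313) with the reciprocity algorithm (Jacobi-symbol steps: pull out 2s via (2/n), flip via reciprocity, reduce):
  reciprocity: (205/313) -> +(313/205)
  reduce: (108/205)
  pull out 2: (2/205) = -1  (since 205 mod 8 = 5)
  pull out 2: (2/205) = -1  (since 205 mod 8 = 5)
  reciprocity: (27/205) -> +(205/27)
  reduce: (16/27)
  pull out 2: (2/27) = -1  (since 27 mod 8 = 3)
  pull out 2: (2/27) = -1  (since 27 mod 8 = 3)
  pull out 2: (2/27) = -1  (since 27 mod 8 = 3)
  pull out 2: (2/27) = -1  (since 27 mod 8 = 3)
  (1/27) = 1
Product of signs = 1
(205/313) = 1

1


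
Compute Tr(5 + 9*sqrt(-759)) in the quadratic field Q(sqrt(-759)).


Tr(a + b*sqrt(d)) = (a + b*sqrt(d)) + (a - b*sqrt(d)) = 2a
= 2 * (5)
= 10

10


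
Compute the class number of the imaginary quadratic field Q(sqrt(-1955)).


K = Q(sqrt(-1955)). d mod 4 = 1, so D = disc(K) = d = -1955
h(K) equals the number of primitive reduced positive-definite forms (a, b, c) = a*x^2 + b*x*y + c*y^2 with b^2 - 4ac = D,
where reduced means |b| <= a <= c, with b >= 0 whenever |b| = a or a = c, and primitive means gcd(a, b, c) = 1.
Reduced forces 3a^2 <= |D| = 1955, so 1 <= a <= 25; b must have the parity of D, and c = (b^2 - D)/(4a) must be an integer >= a.
Enumerate a = 1..25, b in [-a, a]:
  a=1: (1, 1, 489)  [1]
  a=2: none
  a=3: (3, -1, 163), (3, 1, 163)  [2]
  a=4: none
  a=5: (5, 5, 99)  [1]
  a=6..8: none
  a=9: (9, -5, 55), (9, 5, 55)  [2]
  a=10: none
  a=11: (11, -5, 45), (11, 5, 45)  [2]
  a=12..14: none
  a=15: (15, -5, 33), (15, 5, 33)  [2]
  a=16: none
  a=17: (17, 17, 33)  [1]
  a=18..22: none
  a=23: (23, 23, 27)  [1]
  a=24..25: none
Total reduced forms: 1 + 2 + 1 + 2 + 2 + 2 + 1 + 1 = 12
h = 12

12


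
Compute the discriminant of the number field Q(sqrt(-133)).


For K = Q(sqrt(d)) with d squarefree: disc(K) = d if d = 1 mod 4, and disc(K) = 4d if d = 2 or 3 mod 4.
Here d = -133, and d mod 4 = 3.
d = 3 mod 4, not 1 (O_K = Z[sqrt(d)]), so disc(K) = 4d = 4 * (-133) = -532

-532


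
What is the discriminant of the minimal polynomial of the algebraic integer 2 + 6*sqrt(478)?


The element 2 + 6*sqrt(478) has minimal polynomial:
x^2 - 4*x - 17204
Discriminant = (-4)^2 - 4*(-17204)
= 16 + 68816
= 68832

68832


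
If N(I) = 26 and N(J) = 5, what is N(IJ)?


N(IJ) = N(I) * N(J)
= 26 * 5
= 130

130


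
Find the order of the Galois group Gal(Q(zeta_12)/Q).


|Gal(Q(zeta_12)/Q)| = phi(12)
= 4

4


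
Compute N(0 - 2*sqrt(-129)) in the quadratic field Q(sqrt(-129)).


N(a + b*sqrt(d)) = a^2 - d*b^2
= (0)^2 - (-129)*(-2)^2
= 0 + 516
= 516

516


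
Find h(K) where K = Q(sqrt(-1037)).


K = Q(sqrt(-1037)). d mod 4 = 3, so D = disc(K) = 4d = -4148
h(K) equals the number of primitive reduced positive-definite forms (a, b, c) = a*x^2 + b*x*y + c*y^2 with b^2 - 4ac = D,
where reduced means |b| <= a <= c, with b >= 0 whenever |b| = a or a = c, and primitive means gcd(a, b, c) = 1.
Reduced forces 3a^2 <= |D| = 4148, so 1 <= a <= 37; b must have the parity of D, and c = (b^2 - D)/(4a) must be an integer >= a.
Enumerate a = 1..37, b in [-a, a]:
  a=1: (1, 0, 1037)  [1]
  a=2: (2, 2, 519)  [1]
  a=3: (3, -2, 346), (3, 2, 346)  [2]
  a=4..5: none
  a=6: (6, -2, 173), (6, 2, 173)  [2]
  a=7..8: none
  a=9: (9, -8, 117), (9, 8, 117)  [2]
  a=10..12: none
  a=13: (13, -8, 81), (13, 8, 81)  [2]
  a=14..16: none
  a=17: (17, 0, 61)  [1]
  a=18: (18, -10, 59), (18, 10, 59)  [2]
  a=19..25: none
  a=26: (26, -18, 43), (26, 18, 43)  [2]
  a=27: (27, -8, 39), (27, 8, 39)  [2]
  a=28: none
  a=29: (29, -12, 37), (29, 12, 37)  [2]
  a=30..33: none
  a=34: (34, 34, 39)  [1]
  a=35..37: none
Total reduced forms: 1 + 1 + 2 + 2 + 2 + 2 + 1 + 2 + 2 + 2 + 2 + 1 = 20
h = 20

20


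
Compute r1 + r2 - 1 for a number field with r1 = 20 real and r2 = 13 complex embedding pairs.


By Dirichlet's unit theorem:
rank = r1 + r2 - 1
= 20 + 13 - 1
= 32

32


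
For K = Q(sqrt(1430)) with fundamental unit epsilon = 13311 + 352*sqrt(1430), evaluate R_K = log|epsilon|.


epsilon = 13311 + 352*sqrt(1430)
= 26622.0000
R = ln(26622.0000)
= 10.1895

10.1895


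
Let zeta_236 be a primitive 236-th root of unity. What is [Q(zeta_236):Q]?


The degree equals Euler's totient phi(236).
236 = 2^2 * 59
phi(236) = 116

116


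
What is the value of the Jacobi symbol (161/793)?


Compute (161/793) via quadratic reciprocity:
  reciprocity: (161/793) -> +(793/161)
  reduce: (149/161)
  reciprocity: (149/161) -> +(161/149)
  reduce: (12/149)
  pull out 2: (2/149) = -1  (since 149 mod 8 = 5)
  pull out 2: (2/149) = -1  (since 149 mod 8 = 5)
  reciprocity: (3/149) -> +(149/3)
  reduce: (2/3)
  pull out 2: (2/3) = -1  (since 3 mod 8 = 3)
  (1/3) = 1
Product of signs = -1

-1


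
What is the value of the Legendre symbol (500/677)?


p = 677 is prime, so compute (500/677) with the reciprocity algorithm (Jacobi-symbol steps: pull out 2s via (2/n), flip via reciprocity, reduce):
  pull out 2: (2/677) = -1  (since 677 mod 8 = 5)
  pull out 2: (2/677) = -1  (since 677 mod 8 = 5)
  reciprocity: (125/677) -> +(677/125)
  reduce: (52/125)
  pull out 2: (2/125) = -1  (since 125 mod 8 = 5)
  pull out 2: (2/125) = -1  (since 125 mod 8 = 5)
  reciprocity: (13/125) -> +(125/13)
  reduce: (8/13)
  pull out 2: (2/13) = -1  (since 13 mod 8 = 5)
  pull out 2: (2/13) = -1  (since 13 mod 8 = 5)
  pull out 2: (2/13) = -1  (since 13 mod 8 = 5)
  (1/13) = 1
Product of signs = -1
(500/677) = -1

-1


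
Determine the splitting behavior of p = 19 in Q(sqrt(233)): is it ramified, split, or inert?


K = Q(sqrt(233)). Since d mod 4 = 1, disc(K) = 233.
Check p | disc: 233 mod 19 = 5.
p does not divide disc. Compute Legendre symbol (d/p):
5^((19-1)/2) mod 19 = 1
(d/p) = 1, so p splits: (p) = P*P' with e=1, f=1, g=2.
Therefore p is split.

split


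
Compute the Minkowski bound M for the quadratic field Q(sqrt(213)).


d = 213, d mod 4 = 1, so disc(K) = d = 213; |disc(K)| = 213
Real quadratic field, so n = 2, s = r2 = 0, r1 = 2
M = (n!/n^n) * (4/pi)^s * sqrt(|disc(K)|) = (2!/2^2) * (4/pi)^0 * sqrt(213)
= 0.5 * 1.000000 * 14.594520
= 7.2973

7.2973


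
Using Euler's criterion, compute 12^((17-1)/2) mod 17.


p = 17 is prime and the exponent is (p-1)/2 = 8, so by Euler's criterion 12^8 = (12/17) = +1 or -1 mod 17.
Compute by square-and-multiply:
  8 = 8 (binary 1000)
  Repeated squaring mod 17: 12^1 = 12, 12^2 = 8, 12^4 = 13, 12^8 = 16
  12^8 = 16 mod 17
Result 16 = p - 1 = -1 mod 17: 12 is a quadratic non-residue mod 17. As a residue in [0, p-1] the value is 16.
12^8 mod 17 = 16

16


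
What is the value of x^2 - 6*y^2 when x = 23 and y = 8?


x^2 - d*y^2
= 23^2 - 6*8^2
= 529 - 384
= 145

145


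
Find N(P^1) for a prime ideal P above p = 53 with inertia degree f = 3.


N(P^a) = p^(a*f)
= 53^(1*3)
= 53^3
= 148877

148877


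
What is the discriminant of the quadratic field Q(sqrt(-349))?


For K = Q(sqrt(d)) with d squarefree: disc(K) = d if d = 1 mod 4, and disc(K) = 4d if d = 2 or 3 mod 4.
Here d = -349, and d mod 4 = 3.
d = 3 mod 4, not 1 (O_K = Z[sqrt(d)]), so disc(K) = 4d = 4 * (-349) = -1396

-1396


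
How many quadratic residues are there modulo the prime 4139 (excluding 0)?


For prime p, the number of non-zero quadratic residues is (p-1)/2.
= (4139-1)/2
= 2069

2069


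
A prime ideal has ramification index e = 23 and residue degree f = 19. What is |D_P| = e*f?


|D_P| = e * f
= 23 * 19
= 437

437


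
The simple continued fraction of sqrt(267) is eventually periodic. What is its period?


Run the CF algorithm for sqrt(267).
a_0 = floor(sqrt(267)) = 16; set m_0=0, q_0=1.
Recurrence: m' = q*a - m,  q' = (d - m'^2)/q,  a' = floor((a_0 + m')/q').
  step 1: m=16, q=11, a=2
  step 2: m=6, q=21, a=1
  step 3: m=15, q=2, a=15
  step 4: m=15, q=21, a=1
  step 5: m=6, q=11, a=2
  step 6: m=16, q=1, a=32
a_6 = 2*a_0 = 32, so the period closes here.
sqrt(267) = [16; 2, 1, 15, 1, 2, 32]
Period length = 6

6


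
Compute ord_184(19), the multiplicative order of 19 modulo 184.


We want ord_184(19), the smallest k >= 1 with 19^k = 1 mod 184.
n = 184 = 2^3 * 23, phi(184) = 88; the order divides phi(n).
Divisors of 88: 1, 2, 4, 8, 11, 22, 44, 88
Repeated squaring mod 184: 19^1 = 19, 19^2 = 177, 19^4 = 49, 19^8 = 9, 19^16 = 81, 19^32 = 121, 19^64 = 105
Test divisors in increasing order:
  k=1: 19^1 = 19 mod 184
  k=2: 19^2 = 177 mod 184
  k=4: 19^4 = 49 mod 184
  k=8: 19^8 = 9 mod 184
  k=11: 19^11 = 9 * 177 * 19 = 91 mod 184
  k=22: 19^22 = 81 * 49 * 177 = 1 mod 184  <- first divisor giving 1
Order = 22

22


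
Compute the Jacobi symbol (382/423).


Compute (382/423) via quadratic reciprocity:
  pull out 2: (2/423) = +1  (since 423 mod 8 = 7)
  reciprocity: (191/423) -> -(423/191)
  reduce: (41/191)
  reciprocity: (41/191) -> +(191/41)
  reduce: (27/41)
  reciprocity: (27/41) -> +(41/27)
  reduce: (14/27)
  pull out 2: (2/27) = -1  (since 27 mod 8 = 3)
  reciprocity: (7/27) -> -(27/7)
  reduce: (6/7)
  pull out 2: (2/7) = +1  (since 7 mod 8 = 7)
  reciprocity: (3/7) -> -(7/3)
  reduce: (1/3)
  (1/3) = 1
Product of signs = 1

1


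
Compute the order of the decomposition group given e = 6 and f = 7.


|D_P| = e * f
= 6 * 7
= 42

42


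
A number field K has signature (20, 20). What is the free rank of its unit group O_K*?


By Dirichlet's unit theorem:
rank = r1 + r2 - 1
= 20 + 20 - 1
= 39

39


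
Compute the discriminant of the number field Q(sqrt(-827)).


For K = Q(sqrt(d)) with d squarefree: disc(K) = d if d = 1 mod 4, and disc(K) = 4d if d = 2 or 3 mod 4.
Here d = -827, and d mod 4 = 1.
d = 1 mod 4 (O_K = Z[(1+sqrt(d))/2]), so disc(K) = d = -827

-827


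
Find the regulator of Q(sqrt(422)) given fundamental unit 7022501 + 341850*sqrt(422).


epsilon = 7022501 + 341850*sqrt(422)
= 1.4045e+07
R = ln(1.4045e+07)
= 16.4578

16.4578


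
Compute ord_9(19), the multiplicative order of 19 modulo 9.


We want ord_9(19), the smallest k >= 1 with 19^k = 1 mod 9.
n = 9 = 3^2, phi(9) = 6; the order divides phi(n).
Divisors of 6: 1, 2, 3, 6
Repeated squaring mod 9: 19^1 = 1, 19^2 = 1, 19^4 = 1
Test divisors in increasing order:
  k=1: 19^1 = 1 mod 9  <- first divisor giving 1
Order = 1

1


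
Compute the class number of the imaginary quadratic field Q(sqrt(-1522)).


K = Q(sqrt(-1522)). d mod 4 = 2, so D = disc(K) = 4d = -6088
h(K) equals the number of primitive reduced positive-definite forms (a, b, c) = a*x^2 + b*x*y + c*y^2 with b^2 - 4ac = D,
where reduced means |b| <= a <= c, with b >= 0 whenever |b| = a or a = c, and primitive means gcd(a, b, c) = 1.
Reduced forces 3a^2 <= |D| = 6088, so 1 <= a <= 45; b must have the parity of D, and c = (b^2 - D)/(4a) must be an integer >= a.
Enumerate a = 1..45, b in [-a, a]:
  a=1: (1, 0, 1522)  [1]
  a=2: (2, 0, 761)  [1]
  a=3..6: none
  a=7: (7, -4, 218), (7, 4, 218)  [2]
  a=8..12: none
  a=13: (13, -10, 119), (13, 10, 119)  [2]
  a=14: (14, -4, 109), (14, 4, 109)  [2]
  a=15..16: none
  a=17: (17, -10, 91), (17, 10, 91)  [2]
  a=18: none
  a=19: (19, -12, 82), (19, 12, 82)  [2]
  a=20..25: none
  a=26: (26, -16, 61), (26, 16, 61)  [2]
  a=27..30: none
  a=31: (31, -22, 53), (31, 22, 53)  [2]
  a=32..33: none
  a=34: (34, -24, 49), (34, 24, 49)  [2]
  a=35..37: none
  a=38: (38, -12, 41), (38, 12, 41)  [2]
  a=39..45: none
Total reduced forms: 1 + 1 + 2 + 2 + 2 + 2 + 2 + 2 + 2 + 2 + 2 = 20
h = 20

20


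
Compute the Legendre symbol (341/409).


p = 409 is prime, so compute (341/409) with the reciprocity algorithm (Jacobi-symbol steps: pull out 2s via (2/n), flip via reciprocity, reduce):
  reciprocity: (341/409) -> +(409/341)
  reduce: (68/341)
  pull out 2: (2/341) = -1  (since 341 mod 8 = 5)
  pull out 2: (2/341) = -1  (since 341 mod 8 = 5)
  reciprocity: (17/341) -> +(341/17)
  reduce: (1/17)
  (1/17) = 1
Product of signs = 1
(341/409) = 1

1


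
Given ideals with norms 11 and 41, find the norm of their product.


N(IJ) = N(I) * N(J)
= 11 * 41
= 451

451


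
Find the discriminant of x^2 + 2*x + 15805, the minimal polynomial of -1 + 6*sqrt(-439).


The element -1 + 6*sqrt(-439) has minimal polynomial:
x^2 + 2*x + 15805
Discriminant = (2)^2 - 4*(15805)
= 4 - 63220
= -63216

-63216


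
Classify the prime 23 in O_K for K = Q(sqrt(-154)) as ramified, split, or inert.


K = Q(sqrt(-154)). Since d mod 4 = 2, disc(K) = -616.
Check p | disc: -616 mod 23 = 5.
p does not divide disc. Compute Legendre symbol (d/p):
7^((23-1)/2) mod 23 = -1
(d/p) = -1, so p is inert: (p) stays prime with e=1, f=2, g=1.
Therefore p is inert.

inert


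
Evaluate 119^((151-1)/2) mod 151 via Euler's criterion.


p = 151 is prime and the exponent is (p-1)/2 = 75, so by Euler's criterion 119^75 = (119/151) = +1 or -1 mod 151.
Compute by square-and-multiply:
  75 = 64 + 8 + 2 + 1 (binary 1001011)
  Repeated squaring mod 151: 119^1 = 119, 119^2 = 118, 119^4 = 32, 119^8 = 118, 119^16 = 32, 119^32 = 118, 119^64 = 32
  119^75 = 119^64 * 119^8 * 119^2 * 119^1 = 32 * 118 * 118 * 119 mod 151
    32 * 118 = 3776 = 1 mod 151
    1 * 118 = 118 = 118 mod 151
    118 * 119 = 14042 = 150 mod 151
  119^75 = 150 mod 151
Result 150 = p - 1 = -1 mod 151: 119 is a quadratic non-residue mod 151. As a residue in [0, p-1] the value is 150.
119^75 mod 151 = 150

150


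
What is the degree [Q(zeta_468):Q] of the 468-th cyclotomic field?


The degree equals Euler's totient phi(468).
468 = 2^2 * 3^2 * 13
phi(468) = 144

144


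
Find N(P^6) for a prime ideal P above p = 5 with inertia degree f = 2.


N(P^a) = p^(a*f)
= 5^(6*2)
= 5^12
= 244140625

244140625


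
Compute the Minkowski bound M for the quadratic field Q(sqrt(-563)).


d = -563, d mod 4 = 1, so disc(K) = d = -563; |disc(K)| = 563
Imaginary quadratic field, so n = 2, s = r2 = 1, r1 = 0
M = (n!/n^n) * (4/pi)^s * sqrt(|disc(K)|) = (2!/2^2) * (4/pi)^1 * sqrt(563)
= 0.5 * 1.273240 * 23.727621
= 15.1055

15.1055


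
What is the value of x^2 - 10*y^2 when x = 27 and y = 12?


x^2 - d*y^2
= 27^2 - 10*12^2
= 729 - 1440
= -711

-711


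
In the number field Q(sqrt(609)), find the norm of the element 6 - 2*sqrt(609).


N(a + b*sqrt(d)) = a^2 - d*b^2
= (6)^2 - (609)*(-2)^2
= 36 - 2436
= -2400

-2400


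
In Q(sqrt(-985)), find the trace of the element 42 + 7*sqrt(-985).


Tr(a + b*sqrt(d)) = (a + b*sqrt(d)) + (a - b*sqrt(d)) = 2a
= 2 * (42)
= 84

84


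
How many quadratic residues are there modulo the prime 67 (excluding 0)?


For prime p, the number of non-zero quadratic residues is (p-1)/2.
= (67-1)/2
= 33

33


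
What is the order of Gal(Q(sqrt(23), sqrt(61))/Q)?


The 2 square roots of distinct primes are multiplicatively independent over Q,
so [K:Q] = 2^2 and Gal(K/Q) is isomorphic to (Z/2Z)^2.
|Gal| = 2^2 = 4

4


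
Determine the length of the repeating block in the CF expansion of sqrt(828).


Run the CF algorithm for sqrt(828).
a_0 = floor(sqrt(828)) = 28; set m_0=0, q_0=1.
Recurrence: m' = q*a - m,  q' = (d - m'^2)/q,  a' = floor((a_0 + m')/q').
  step 1: m=28, q=44, a=1
  step 2: m=16, q=13, a=3
  step 3: m=23, q=23, a=2
  step 4: m=23, q=13, a=3
  step 5: m=16, q=44, a=1
  step 6: m=28, q=1, a=56
a_6 = 2*a_0 = 56, so the period closes here.
sqrt(828) = [28; 1, 3, 2, 3, 1, 56]
Period length = 6

6


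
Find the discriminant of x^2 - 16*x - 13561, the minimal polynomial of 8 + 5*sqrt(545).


The element 8 + 5*sqrt(545) has minimal polynomial:
x^2 - 16*x - 13561
Discriminant = (-16)^2 - 4*(-13561)
= 256 + 54244
= 54500

54500


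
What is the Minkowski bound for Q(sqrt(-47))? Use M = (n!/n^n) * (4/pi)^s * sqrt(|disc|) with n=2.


d = -47, d mod 4 = 1, so disc(K) = d = -47; |disc(K)| = 47
Imaginary quadratic field, so n = 2, s = r2 = 1, r1 = 0
M = (n!/n^n) * (4/pi)^s * sqrt(|disc(K)|) = (2!/2^2) * (4/pi)^1 * sqrt(47)
= 0.5 * 1.273240 * 6.855655
= 4.3644

4.3644


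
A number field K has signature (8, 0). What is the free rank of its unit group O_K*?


By Dirichlet's unit theorem:
rank = r1 + r2 - 1
= 8 + 0 - 1
= 7

7


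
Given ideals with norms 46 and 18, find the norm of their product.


N(IJ) = N(I) * N(J)
= 46 * 18
= 828

828


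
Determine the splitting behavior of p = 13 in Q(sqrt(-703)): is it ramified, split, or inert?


K = Q(sqrt(-703)). Since d mod 4 = 1, disc(K) = -703.
Check p | disc: -703 mod 13 = 12.
p does not divide disc. Compute Legendre symbol (d/p):
12^((13-1)/2) mod 13 = 1
(d/p) = 1, so p splits: (p) = P*P' with e=1, f=1, g=2.
Therefore p is split.

split


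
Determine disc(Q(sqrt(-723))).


For K = Q(sqrt(d)) with d squarefree: disc(K) = d if d = 1 mod 4, and disc(K) = 4d if d = 2 or 3 mod 4.
Here d = -723, and d mod 4 = 1.
d = 1 mod 4 (O_K = Z[(1+sqrt(d))/2]), so disc(K) = d = -723

-723


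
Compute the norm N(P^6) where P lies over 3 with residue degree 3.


N(P^a) = p^(a*f)
= 3^(6*3)
= 3^18
= 387420489

387420489


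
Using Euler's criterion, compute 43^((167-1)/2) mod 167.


p = 167 is prime and the exponent is (p-1)/2 = 83, so by Euler's criterion 43^83 = (43/167) = +1 or -1 mod 167.
Compute by square-and-multiply:
  83 = 64 + 16 + 2 + 1 (binary 1010011)
  Repeated squaring mod 167: 43^1 = 43, 43^2 = 12, 43^4 = 144, 43^8 = 28, 43^16 = 116, 43^32 = 96, 43^64 = 31
  43^83 = 43^64 * 43^16 * 43^2 * 43^1 = 31 * 116 * 12 * 43 mod 167
    31 * 116 = 3596 = 89 mod 167
    89 * 12 = 1068 = 66 mod 167
    66 * 43 = 2838 = 166 mod 167
  43^83 = 166 mod 167
Result 166 = p - 1 = -1 mod 167: 43 is a quadratic non-residue mod 167. As a residue in [0, p-1] the value is 166.
43^83 mod 167 = 166

166


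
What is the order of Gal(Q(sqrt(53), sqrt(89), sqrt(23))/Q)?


The 3 square roots of distinct primes are multiplicatively independent over Q,
so [K:Q] = 2^3 and Gal(K/Q) is isomorphic to (Z/2Z)^3.
|Gal| = 2^3 = 8

8


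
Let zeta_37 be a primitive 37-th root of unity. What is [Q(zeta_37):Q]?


The degree equals Euler's totient phi(37).
37 = 37
phi(37) = 36

36


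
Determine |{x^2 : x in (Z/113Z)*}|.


For prime p, the number of non-zero quadratic residues is (p-1)/2.
= (113-1)/2
= 56

56


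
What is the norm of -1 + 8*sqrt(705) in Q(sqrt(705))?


N(a + b*sqrt(d)) = a^2 - d*b^2
= (-1)^2 - (705)*(8)^2
= 1 - 45120
= -45119

-45119


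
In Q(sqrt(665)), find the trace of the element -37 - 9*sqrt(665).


Tr(a + b*sqrt(d)) = (a + b*sqrt(d)) + (a - b*sqrt(d)) = 2a
= 2 * (-37)
= -74

-74


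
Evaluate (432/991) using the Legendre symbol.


p = 991 is prime, so compute (432/991) with the reciprocity algorithm (Jacobi-symbol steps: pull out 2s via (2/n), flip via reciprocity, reduce):
  pull out 2: (2/991) = +1  (since 991 mod 8 = 7)
  pull out 2: (2/991) = +1  (since 991 mod 8 = 7)
  pull out 2: (2/991) = +1  (since 991 mod 8 = 7)
  pull out 2: (2/991) = +1  (since 991 mod 8 = 7)
  reciprocity: (27/991) -> -(991/27)
  reduce: (19/27)
  reciprocity: (19/27) -> -(27/19)
  reduce: (8/19)
  pull out 2: (2/19) = -1  (since 19 mod 8 = 3)
  pull out 2: (2/19) = -1  (since 19 mod 8 = 3)
  pull out 2: (2/19) = -1  (since 19 mod 8 = 3)
  (1/19) = 1
Product of signs = -1
(432/991) = -1

-1


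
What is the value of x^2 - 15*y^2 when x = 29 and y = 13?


x^2 - d*y^2
= 29^2 - 15*13^2
= 841 - 2535
= -1694

-1694


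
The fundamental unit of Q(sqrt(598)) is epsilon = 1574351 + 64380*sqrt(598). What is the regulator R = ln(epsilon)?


epsilon = 1574351 + 64380*sqrt(598)
= 3.1487e+06
R = ln(3.1487e+06)
= 14.9625

14.9625


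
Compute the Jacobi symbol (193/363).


Compute (193/363) via quadratic reciprocity:
  reciprocity: (193/363) -> +(363/193)
  reduce: (170/193)
  pull out 2: (2/193) = +1  (since 193 mod 8 = 1)
  reciprocity: (85/193) -> +(193/85)
  reduce: (23/85)
  reciprocity: (23/85) -> +(85/23)
  reduce: (16/23)
  pull out 2: (2/23) = +1  (since 23 mod 8 = 7)
  pull out 2: (2/23) = +1  (since 23 mod 8 = 7)
  pull out 2: (2/23) = +1  (since 23 mod 8 = 7)
  pull out 2: (2/23) = +1  (since 23 mod 8 = 7)
  (1/23) = 1
Product of signs = 1

1


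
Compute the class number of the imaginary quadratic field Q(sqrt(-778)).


K = Q(sqrt(-778)). d mod 4 = 2, so D = disc(K) = 4d = -3112
h(K) equals the number of primitive reduced positive-definite forms (a, b, c) = a*x^2 + b*x*y + c*y^2 with b^2 - 4ac = D,
where reduced means |b| <= a <= c, with b >= 0 whenever |b| = a or a = c, and primitive means gcd(a, b, c) = 1.
Reduced forces 3a^2 <= |D| = 3112, so 1 <= a <= 32; b must have the parity of D, and c = (b^2 - D)/(4a) must be an integer >= a.
Enumerate a = 1..32, b in [-a, a]:
  a=1: (1, 0, 778)  [1]
  a=2: (2, 0, 389)  [1]
  a=3..10: none
  a=11: (11, -10, 73), (11, 10, 73)  [2]
  a=12..16: none
  a=17: (17, -4, 46), (17, 4, 46)  [2]
  a=18: none
  a=19: (19, -2, 41), (19, 2, 41)  [2]
  a=20..21: none
  a=22: (22, -12, 37), (22, 12, 37)  [2]
  a=23: (23, -4, 34), (23, 4, 34)  [2]
  a=24..28: none
  a=29: (29, -22, 31), (29, 22, 31)  [2]
  a=30..32: none
Total reduced forms: 1 + 1 + 2 + 2 + 2 + 2 + 2 + 2 = 14
h = 14

14


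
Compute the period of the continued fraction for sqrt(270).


Run the CF algorithm for sqrt(270).
a_0 = floor(sqrt(270)) = 16; set m_0=0, q_0=1.
Recurrence: m' = q*a - m,  q' = (d - m'^2)/q,  a' = floor((a_0 + m')/q').
  step 1: m=16, q=14, a=2
  step 2: m=12, q=9, a=3
  step 3: m=15, q=5, a=6
  step 4: m=15, q=9, a=3
  step 5: m=12, q=14, a=2
  step 6: m=16, q=1, a=32
a_6 = 2*a_0 = 32, so the period closes here.
sqrt(270) = [16; 2, 3, 6, 3, 2, 32]
Period length = 6

6


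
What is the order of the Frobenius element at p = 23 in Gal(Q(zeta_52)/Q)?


The Frobenius at p in Gal(Q(zeta_n)/Q) = (Z/nZ)* is the class of p, so its order is ord_52(23), the smallest k >= 1 with 23^k = 1 mod 52.
n = 52 = 2^2 * 13, phi(52) = 24; the order divides phi(n).
Divisors of 24: 1, 2, 3, 4, 6, 8, 12, 24
Repeated squaring mod 52: 23^1 = 23, 23^2 = 9, 23^4 = 29, 23^8 = 9, 23^16 = 29
Test divisors in increasing order:
  k=1: 23^1 = 23 mod 52
  k=2: 23^2 = 9 mod 52
  k=3: 23^3 = 9 * 23 = 51 mod 52
  k=4: 23^4 = 29 mod 52
  k=6: 23^6 = 29 * 9 = 1 mod 52  <- first divisor giving 1
Order = 6

6


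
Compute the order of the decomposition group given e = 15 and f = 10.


|D_P| = e * f
= 15 * 10
= 150

150


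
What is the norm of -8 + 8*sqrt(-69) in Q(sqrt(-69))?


N(a + b*sqrt(d)) = a^2 - d*b^2
= (-8)^2 - (-69)*(8)^2
= 64 + 4416
= 4480

4480


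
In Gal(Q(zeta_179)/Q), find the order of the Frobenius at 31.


The Frobenius at p in Gal(Q(zeta_n)/Q) = (Z/nZ)* is the class of p, so its order is ord_179(31), the smallest k >= 1 with 31^k = 1 mod 179.
n = 179 = 179, phi(179) = 178; the order divides phi(n).
Divisors of 178: 1, 2, 89, 178
Repeated squaring mod 179: 31^1 = 31, 31^2 = 66, 31^4 = 60, 31^8 = 20, 31^16 = 42, 31^32 = 153, 31^64 = 139, 31^128 = 168
Test divisors in increasing order:
  k=1: 31^1 = 31 mod 179
  k=2: 31^2 = 66 mod 179
  k=89: 31^89 = 139 * 42 * 20 * 31 = 1 mod 179  <- first divisor giving 1
Order = 89

89


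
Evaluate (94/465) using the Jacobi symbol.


Compute (94/465) via quadratic reciprocity:
  pull out 2: (2/465) = +1  (since 465 mod 8 = 1)
  reciprocity: (47/465) -> +(465/47)
  reduce: (42/47)
  pull out 2: (2/47) = +1  (since 47 mod 8 = 7)
  reciprocity: (21/47) -> +(47/21)
  reduce: (5/21)
  reciprocity: (5/21) -> +(21/5)
  reduce: (1/5)
  (1/5) = 1
Product of signs = 1

1


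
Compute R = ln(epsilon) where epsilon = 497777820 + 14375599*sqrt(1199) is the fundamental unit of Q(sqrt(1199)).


epsilon = 497777820 + 14375599*sqrt(1199)
= 9.9556e+08
R = ln(9.9556e+08)
= 20.7188

20.7188


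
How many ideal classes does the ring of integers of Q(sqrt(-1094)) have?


K = Q(sqrt(-1094)). d mod 4 = 2, so D = disc(K) = 4d = -4376
h(K) equals the number of primitive reduced positive-definite forms (a, b, c) = a*x^2 + b*x*y + c*y^2 with b^2 - 4ac = D,
where reduced means |b| <= a <= c, with b >= 0 whenever |b| = a or a = c, and primitive means gcd(a, b, c) = 1.
Reduced forces 3a^2 <= |D| = 4376, so 1 <= a <= 38; b must have the parity of D, and c = (b^2 - D)/(4a) must be an integer >= a.
Enumerate a = 1..38, b in [-a, a]:
  a=1: (1, 0, 1094)  [1]
  a=2: (2, 0, 547)  [1]
  a=3: (3, -2, 365), (3, 2, 365)  [2]
  a=4: none
  a=5: (5, -2, 219), (5, 2, 219)  [2]
  a=6: (6, -4, 183), (6, 4, 183)  [2]
  a=7..8: none
  a=9: (9, -4, 122), (9, 4, 122)  [2]
  a=10: (10, -8, 111), (10, 8, 111)  [2]
  a=11..14: none
  a=15: (15, -8, 74), (15, -2, 73), (15, 2, 73), (15, 8, 74)  [4]
  a=16..17: none
  a=18: (18, -4, 61), (18, 4, 61)  [2]
  a=19..24: none
  a=25: (25, -18, 47), (25, 18, 47)  [2]
  a=26: none
  a=27: (27, -22, 45), (27, 22, 45)  [2]
  a=28..29: none
  a=30: (30, -28, 43), (30, -8, 37), (30, 8, 37), (30, 28, 43)  [4]
  a=31..38: none
Total reduced forms: 1 + 1 + 2 + 2 + 2 + 2 + 2 + 4 + 2 + 2 + 2 + 4 = 26
h = 26

26


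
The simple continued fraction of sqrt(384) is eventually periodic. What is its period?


Run the CF algorithm for sqrt(384).
a_0 = floor(sqrt(384)) = 19; set m_0=0, q_0=1.
Recurrence: m' = q*a - m,  q' = (d - m'^2)/q,  a' = floor((a_0 + m')/q').
  step 1: m=19, q=23, a=1
  step 2: m=4, q=16, a=1
  step 3: m=12, q=15, a=2
  step 4: m=18, q=4, a=9
  step 5: m=18, q=15, a=2
  step 6: m=12, q=16, a=1
  step 7: m=4, q=23, a=1
  step 8: m=19, q=1, a=38
a_8 = 2*a_0 = 38, so the period closes here.
sqrt(384) = [19; 1, 1, 2, 9, 2, 1, 1, 38]
Period length = 8

8


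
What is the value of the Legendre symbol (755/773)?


p = 773 is prime, so compute (755/773) with the reciprocity algorithm (Jacobi-symbol steps: pull out 2s via (2/n), flip via reciprocity, reduce):
  reciprocity: (755/773) -> +(773/755)
  reduce: (18/755)
  pull out 2: (2/755) = -1  (since 755 mod 8 = 3)
  reciprocity: (9/755) -> +(755/9)
  reduce: (8/9)
  pull out 2: (2/9) = +1  (since 9 mod 8 = 1)
  pull out 2: (2/9) = +1  (since 9 mod 8 = 1)
  pull out 2: (2/9) = +1  (since 9 mod 8 = 1)
  (1/9) = 1
Product of signs = -1
(755/773) = -1

-1


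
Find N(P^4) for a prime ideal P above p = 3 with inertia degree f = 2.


N(P^a) = p^(a*f)
= 3^(4*2)
= 3^8
= 6561

6561


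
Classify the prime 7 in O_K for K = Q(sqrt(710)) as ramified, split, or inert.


K = Q(sqrt(710)). Since d mod 4 = 2, disc(K) = 2840.
Check p | disc: 2840 mod 7 = 5.
p does not divide disc. Compute Legendre symbol (d/p):
3^((7-1)/2) mod 7 = -1
(d/p) = -1, so p is inert: (p) stays prime with e=1, f=2, g=1.
Therefore p is inert.

inert


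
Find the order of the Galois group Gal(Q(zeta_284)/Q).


|Gal(Q(zeta_284)/Q)| = phi(284)
= 140

140


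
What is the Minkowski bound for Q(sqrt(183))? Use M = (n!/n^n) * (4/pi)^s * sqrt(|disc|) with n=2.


d = 183, d mod 4 = 3, so disc(K) = 4d = 732; |disc(K)| = 732
Real quadratic field, so n = 2, s = r2 = 0, r1 = 2
M = (n!/n^n) * (4/pi)^s * sqrt(|disc(K)|) = (2!/2^2) * (4/pi)^0 * sqrt(732)
= 0.5 * 1.000000 * 27.055499
= 13.5277

13.5277


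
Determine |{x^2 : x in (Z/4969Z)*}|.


For prime p, the number of non-zero quadratic residues is (p-1)/2.
= (4969-1)/2
= 2484

2484


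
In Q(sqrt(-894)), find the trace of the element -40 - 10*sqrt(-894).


Tr(a + b*sqrt(d)) = (a + b*sqrt(d)) + (a - b*sqrt(d)) = 2a
= 2 * (-40)
= -80

-80


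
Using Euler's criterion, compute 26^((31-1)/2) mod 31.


p = 31 is prime and the exponent is (p-1)/2 = 15, so by Euler's criterion 26^15 = (26/31) = +1 or -1 mod 31.
Compute by square-and-multiply:
  15 = 8 + 4 + 2 + 1 (binary 1111)
  Repeated squaring mod 31: 26^1 = 26, 26^2 = 25, 26^4 = 5, 26^8 = 25
  26^15 = 26^8 * 26^4 * 26^2 * 26^1 = 25 * 5 * 25 * 26 mod 31
    25 * 5 = 125 = 1 mod 31
    1 * 25 = 25 = 25 mod 31
    25 * 26 = 650 = 30 mod 31
  26^15 = 30 mod 31
Result 30 = p - 1 = -1 mod 31: 26 is a quadratic non-residue mod 31. As a residue in [0, p-1] the value is 30.
26^15 mod 31 = 30

30


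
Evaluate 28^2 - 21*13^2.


x^2 - d*y^2
= 28^2 - 21*13^2
= 784 - 3549
= -2765

-2765


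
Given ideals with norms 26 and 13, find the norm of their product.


N(IJ) = N(I) * N(J)
= 26 * 13
= 338

338


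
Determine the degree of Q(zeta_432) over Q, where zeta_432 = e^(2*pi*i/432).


The degree equals Euler's totient phi(432).
432 = 2^4 * 3^3
phi(432) = 144

144


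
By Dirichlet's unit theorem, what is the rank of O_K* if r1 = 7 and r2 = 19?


By Dirichlet's unit theorem:
rank = r1 + r2 - 1
= 7 + 19 - 1
= 25

25


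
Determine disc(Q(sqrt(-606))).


For K = Q(sqrt(d)) with d squarefree: disc(K) = d if d = 1 mod 4, and disc(K) = 4d if d = 2 or 3 mod 4.
Here d = -606, and d mod 4 = 2.
d = 2 mod 4, not 1 (O_K = Z[sqrt(d)]), so disc(K) = 4d = 4 * (-606) = -2424

-2424


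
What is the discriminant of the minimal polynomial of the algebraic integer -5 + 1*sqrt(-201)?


The element -5 + 1*sqrt(-201) has minimal polynomial:
x^2 + 10*x + 226
Discriminant = (10)^2 - 4*(226)
= 100 - 904
= -804

-804


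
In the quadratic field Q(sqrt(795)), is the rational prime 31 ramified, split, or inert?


K = Q(sqrt(795)). Since d mod 4 = 3, disc(K) = 3180.
Check p | disc: 3180 mod 31 = 18.
p does not divide disc. Compute Legendre symbol (d/p):
20^((31-1)/2) mod 31 = 1
(d/p) = 1, so p splits: (p) = P*P' with e=1, f=1, g=2.
Therefore p is split.

split
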